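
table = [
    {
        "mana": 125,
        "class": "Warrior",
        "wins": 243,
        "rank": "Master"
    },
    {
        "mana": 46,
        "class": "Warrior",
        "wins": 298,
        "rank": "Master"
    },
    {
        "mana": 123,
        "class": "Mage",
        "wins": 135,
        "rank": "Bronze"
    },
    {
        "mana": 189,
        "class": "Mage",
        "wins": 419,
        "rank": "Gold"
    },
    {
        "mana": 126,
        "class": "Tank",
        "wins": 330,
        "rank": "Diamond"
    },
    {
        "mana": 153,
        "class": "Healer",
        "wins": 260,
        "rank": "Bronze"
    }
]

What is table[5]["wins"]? 260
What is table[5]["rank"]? "Bronze"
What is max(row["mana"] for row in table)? 189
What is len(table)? 6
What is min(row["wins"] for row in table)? 135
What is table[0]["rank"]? "Master"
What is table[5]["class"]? "Healer"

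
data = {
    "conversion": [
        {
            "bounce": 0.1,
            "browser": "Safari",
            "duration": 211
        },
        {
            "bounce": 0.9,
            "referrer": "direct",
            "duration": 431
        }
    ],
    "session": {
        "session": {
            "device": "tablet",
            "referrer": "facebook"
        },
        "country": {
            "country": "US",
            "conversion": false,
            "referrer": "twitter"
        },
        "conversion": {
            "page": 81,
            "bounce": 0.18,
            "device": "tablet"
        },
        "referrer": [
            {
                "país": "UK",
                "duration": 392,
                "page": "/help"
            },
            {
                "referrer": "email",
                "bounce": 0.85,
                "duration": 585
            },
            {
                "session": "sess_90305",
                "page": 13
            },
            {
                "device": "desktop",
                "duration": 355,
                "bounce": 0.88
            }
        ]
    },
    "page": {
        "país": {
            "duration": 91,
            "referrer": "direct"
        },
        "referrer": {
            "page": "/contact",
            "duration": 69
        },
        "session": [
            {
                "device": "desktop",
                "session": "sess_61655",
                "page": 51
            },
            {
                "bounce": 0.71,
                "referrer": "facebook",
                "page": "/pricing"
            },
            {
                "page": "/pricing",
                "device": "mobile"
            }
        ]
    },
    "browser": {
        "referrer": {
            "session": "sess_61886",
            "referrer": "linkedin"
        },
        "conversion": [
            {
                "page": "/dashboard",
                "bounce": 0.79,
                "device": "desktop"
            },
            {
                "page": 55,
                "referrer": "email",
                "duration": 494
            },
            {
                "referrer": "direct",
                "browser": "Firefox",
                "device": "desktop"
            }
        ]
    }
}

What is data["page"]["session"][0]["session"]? "sess_61655"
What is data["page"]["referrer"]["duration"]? 69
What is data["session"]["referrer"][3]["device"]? "desktop"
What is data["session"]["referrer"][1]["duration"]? 585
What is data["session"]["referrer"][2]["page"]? 13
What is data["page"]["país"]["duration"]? 91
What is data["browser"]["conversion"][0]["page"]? "/dashboard"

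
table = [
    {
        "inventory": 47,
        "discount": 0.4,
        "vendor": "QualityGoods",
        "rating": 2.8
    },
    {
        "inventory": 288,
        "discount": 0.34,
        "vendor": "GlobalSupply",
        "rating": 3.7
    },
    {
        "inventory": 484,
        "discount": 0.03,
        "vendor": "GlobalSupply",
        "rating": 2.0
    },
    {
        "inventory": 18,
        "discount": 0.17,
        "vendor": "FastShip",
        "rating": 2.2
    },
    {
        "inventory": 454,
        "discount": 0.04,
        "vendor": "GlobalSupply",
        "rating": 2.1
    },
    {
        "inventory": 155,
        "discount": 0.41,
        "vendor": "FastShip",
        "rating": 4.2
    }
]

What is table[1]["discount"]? 0.34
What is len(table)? 6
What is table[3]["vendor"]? "FastShip"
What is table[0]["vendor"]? "QualityGoods"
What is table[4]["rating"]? 2.1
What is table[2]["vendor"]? "GlobalSupply"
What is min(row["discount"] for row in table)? 0.03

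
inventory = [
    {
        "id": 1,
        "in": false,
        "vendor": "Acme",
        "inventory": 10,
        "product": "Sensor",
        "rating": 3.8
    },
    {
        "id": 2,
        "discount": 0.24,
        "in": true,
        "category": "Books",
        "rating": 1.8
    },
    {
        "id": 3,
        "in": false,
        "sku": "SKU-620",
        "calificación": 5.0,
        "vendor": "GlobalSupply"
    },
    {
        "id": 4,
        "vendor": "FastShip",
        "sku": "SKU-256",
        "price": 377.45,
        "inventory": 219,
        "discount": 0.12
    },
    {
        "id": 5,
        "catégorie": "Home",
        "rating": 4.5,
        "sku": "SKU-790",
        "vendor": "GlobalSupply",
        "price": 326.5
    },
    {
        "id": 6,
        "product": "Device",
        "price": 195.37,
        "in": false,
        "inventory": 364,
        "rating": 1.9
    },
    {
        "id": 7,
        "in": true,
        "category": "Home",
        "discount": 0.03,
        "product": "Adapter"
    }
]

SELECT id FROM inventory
[1, 2, 3, 4, 5, 6, 7]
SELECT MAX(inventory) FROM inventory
364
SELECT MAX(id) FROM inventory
7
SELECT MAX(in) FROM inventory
True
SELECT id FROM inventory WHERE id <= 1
[1]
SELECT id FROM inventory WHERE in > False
[2, 7]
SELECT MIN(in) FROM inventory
False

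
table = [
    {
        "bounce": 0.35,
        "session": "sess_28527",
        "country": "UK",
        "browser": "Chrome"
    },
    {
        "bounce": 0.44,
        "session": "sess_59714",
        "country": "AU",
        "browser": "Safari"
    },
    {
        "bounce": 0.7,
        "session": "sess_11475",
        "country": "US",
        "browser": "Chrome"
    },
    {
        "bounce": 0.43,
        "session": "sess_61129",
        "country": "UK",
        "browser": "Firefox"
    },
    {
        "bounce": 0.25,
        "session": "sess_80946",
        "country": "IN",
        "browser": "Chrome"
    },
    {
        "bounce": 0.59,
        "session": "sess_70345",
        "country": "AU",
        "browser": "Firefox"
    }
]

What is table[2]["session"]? "sess_11475"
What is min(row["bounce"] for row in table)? 0.25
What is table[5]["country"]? "AU"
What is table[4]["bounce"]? 0.25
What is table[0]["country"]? "UK"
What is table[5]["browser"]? "Firefox"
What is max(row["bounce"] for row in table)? 0.7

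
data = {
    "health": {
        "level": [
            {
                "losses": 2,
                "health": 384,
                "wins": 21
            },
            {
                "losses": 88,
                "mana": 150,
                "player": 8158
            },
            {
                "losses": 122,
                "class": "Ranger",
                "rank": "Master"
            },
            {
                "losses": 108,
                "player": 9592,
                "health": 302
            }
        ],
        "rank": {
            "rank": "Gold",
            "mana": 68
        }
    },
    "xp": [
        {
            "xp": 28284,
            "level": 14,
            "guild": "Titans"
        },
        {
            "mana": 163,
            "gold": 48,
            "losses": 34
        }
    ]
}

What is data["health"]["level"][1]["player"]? 8158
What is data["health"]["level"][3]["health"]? 302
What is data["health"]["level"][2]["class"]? "Ranger"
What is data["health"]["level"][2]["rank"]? "Master"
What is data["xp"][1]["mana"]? 163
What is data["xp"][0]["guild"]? "Titans"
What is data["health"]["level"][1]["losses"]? 88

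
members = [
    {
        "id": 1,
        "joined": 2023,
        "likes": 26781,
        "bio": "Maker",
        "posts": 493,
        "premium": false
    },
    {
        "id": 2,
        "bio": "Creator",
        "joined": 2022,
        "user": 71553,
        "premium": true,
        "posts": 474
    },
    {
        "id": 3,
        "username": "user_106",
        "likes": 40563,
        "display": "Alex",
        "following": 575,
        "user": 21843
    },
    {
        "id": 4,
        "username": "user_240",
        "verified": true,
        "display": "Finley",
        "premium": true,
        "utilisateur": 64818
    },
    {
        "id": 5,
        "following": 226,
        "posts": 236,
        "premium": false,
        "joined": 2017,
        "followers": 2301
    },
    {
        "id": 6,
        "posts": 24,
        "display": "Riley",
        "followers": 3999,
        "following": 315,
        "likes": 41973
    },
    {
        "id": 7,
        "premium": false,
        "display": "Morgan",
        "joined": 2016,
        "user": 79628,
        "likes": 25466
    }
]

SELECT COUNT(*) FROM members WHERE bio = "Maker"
1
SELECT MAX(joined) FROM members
2023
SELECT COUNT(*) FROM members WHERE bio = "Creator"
1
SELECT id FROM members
[1, 2, 3, 4, 5, 6, 7]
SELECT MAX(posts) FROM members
493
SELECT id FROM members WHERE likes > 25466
[1, 3, 6]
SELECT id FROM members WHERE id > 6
[7]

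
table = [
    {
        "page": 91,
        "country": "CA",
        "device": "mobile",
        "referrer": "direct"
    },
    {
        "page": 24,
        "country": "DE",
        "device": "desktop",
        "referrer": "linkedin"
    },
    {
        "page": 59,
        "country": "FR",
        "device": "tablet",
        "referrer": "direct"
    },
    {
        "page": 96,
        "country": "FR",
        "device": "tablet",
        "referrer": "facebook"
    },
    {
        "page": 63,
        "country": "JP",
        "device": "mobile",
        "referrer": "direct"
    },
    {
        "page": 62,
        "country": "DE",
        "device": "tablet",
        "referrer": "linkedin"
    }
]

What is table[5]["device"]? "tablet"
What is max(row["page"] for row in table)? 96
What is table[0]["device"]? "mobile"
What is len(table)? 6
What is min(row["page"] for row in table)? 24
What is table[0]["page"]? 91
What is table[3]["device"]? "tablet"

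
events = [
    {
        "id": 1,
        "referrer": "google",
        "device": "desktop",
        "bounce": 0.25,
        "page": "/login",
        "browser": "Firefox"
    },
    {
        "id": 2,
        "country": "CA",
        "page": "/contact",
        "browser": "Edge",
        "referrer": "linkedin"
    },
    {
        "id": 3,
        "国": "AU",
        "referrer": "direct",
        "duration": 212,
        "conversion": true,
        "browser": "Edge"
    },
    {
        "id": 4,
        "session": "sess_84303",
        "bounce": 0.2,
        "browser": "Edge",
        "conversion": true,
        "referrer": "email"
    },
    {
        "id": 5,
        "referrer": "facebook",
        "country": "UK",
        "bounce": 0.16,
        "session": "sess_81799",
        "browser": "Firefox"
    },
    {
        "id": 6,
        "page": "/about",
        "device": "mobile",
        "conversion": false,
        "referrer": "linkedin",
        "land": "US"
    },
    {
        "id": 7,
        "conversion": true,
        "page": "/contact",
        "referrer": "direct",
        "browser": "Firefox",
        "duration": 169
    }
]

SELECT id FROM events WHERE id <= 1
[1]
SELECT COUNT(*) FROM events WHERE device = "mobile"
1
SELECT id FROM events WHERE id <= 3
[1, 2, 3]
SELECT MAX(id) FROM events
7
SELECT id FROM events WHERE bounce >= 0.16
[1, 4, 5]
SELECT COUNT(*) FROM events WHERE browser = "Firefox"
3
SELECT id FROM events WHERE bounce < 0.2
[5]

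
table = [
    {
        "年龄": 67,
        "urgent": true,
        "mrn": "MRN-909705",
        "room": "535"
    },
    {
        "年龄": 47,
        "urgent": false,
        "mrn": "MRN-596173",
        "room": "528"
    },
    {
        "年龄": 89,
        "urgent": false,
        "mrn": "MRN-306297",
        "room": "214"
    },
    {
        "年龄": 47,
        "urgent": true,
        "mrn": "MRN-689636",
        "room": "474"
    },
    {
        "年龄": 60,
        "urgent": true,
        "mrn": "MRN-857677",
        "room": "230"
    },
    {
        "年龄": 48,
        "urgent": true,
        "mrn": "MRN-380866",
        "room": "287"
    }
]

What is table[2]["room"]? "214"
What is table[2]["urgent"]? False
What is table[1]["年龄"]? 47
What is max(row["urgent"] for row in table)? True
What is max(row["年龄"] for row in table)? 89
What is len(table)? 6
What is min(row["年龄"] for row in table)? 47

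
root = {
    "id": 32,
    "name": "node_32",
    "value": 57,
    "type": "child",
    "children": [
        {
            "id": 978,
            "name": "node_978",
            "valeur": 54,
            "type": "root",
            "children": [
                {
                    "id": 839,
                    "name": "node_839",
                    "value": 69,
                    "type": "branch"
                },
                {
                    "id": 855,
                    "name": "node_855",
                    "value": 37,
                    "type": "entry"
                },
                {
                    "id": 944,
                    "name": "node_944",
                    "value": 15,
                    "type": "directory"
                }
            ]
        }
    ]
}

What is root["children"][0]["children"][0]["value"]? 69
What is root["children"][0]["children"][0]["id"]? 839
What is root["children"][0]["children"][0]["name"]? "node_839"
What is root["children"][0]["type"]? "root"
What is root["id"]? 32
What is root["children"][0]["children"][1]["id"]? 855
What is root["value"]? 57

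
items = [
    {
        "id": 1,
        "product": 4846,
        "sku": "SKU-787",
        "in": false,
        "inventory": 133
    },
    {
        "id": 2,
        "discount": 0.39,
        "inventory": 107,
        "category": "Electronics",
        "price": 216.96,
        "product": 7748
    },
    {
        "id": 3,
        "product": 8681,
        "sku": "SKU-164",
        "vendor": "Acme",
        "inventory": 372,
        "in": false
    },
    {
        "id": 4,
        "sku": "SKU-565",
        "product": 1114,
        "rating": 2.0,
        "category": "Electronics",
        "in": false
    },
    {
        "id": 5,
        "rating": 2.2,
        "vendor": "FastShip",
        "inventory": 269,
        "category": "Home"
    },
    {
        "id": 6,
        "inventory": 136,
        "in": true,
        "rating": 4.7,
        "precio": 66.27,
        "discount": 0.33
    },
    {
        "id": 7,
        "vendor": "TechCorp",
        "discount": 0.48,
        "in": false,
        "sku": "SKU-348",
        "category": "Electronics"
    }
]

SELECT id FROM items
[1, 2, 3, 4, 5, 6, 7]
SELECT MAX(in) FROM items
True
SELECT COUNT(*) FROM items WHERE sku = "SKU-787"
1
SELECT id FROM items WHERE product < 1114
[]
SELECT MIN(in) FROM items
False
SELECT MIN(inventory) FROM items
107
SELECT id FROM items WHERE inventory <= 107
[2]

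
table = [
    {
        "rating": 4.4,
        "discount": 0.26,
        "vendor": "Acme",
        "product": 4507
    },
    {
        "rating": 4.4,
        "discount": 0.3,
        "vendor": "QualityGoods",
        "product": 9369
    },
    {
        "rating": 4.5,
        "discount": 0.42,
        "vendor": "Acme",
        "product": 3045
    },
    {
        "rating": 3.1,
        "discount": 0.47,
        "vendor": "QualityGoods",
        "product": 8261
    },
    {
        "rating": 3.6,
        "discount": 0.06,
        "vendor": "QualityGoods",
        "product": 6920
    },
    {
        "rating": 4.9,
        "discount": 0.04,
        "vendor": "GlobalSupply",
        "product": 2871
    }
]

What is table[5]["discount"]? 0.04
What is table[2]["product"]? 3045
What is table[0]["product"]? 4507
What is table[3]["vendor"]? "QualityGoods"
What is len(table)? 6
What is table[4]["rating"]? 3.6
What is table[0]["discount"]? 0.26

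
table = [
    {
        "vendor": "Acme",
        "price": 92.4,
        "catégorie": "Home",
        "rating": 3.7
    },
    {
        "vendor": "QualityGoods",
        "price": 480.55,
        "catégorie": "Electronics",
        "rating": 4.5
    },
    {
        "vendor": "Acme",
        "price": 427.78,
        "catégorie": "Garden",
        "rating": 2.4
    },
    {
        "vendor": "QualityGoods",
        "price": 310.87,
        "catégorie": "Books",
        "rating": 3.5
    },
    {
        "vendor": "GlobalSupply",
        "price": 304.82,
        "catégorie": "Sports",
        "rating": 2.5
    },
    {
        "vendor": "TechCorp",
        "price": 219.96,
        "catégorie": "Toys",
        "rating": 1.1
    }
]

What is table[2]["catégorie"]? "Garden"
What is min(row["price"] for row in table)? 92.4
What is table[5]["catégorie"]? "Toys"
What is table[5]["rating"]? 1.1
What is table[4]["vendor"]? "GlobalSupply"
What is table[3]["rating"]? 3.5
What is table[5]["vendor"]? "TechCorp"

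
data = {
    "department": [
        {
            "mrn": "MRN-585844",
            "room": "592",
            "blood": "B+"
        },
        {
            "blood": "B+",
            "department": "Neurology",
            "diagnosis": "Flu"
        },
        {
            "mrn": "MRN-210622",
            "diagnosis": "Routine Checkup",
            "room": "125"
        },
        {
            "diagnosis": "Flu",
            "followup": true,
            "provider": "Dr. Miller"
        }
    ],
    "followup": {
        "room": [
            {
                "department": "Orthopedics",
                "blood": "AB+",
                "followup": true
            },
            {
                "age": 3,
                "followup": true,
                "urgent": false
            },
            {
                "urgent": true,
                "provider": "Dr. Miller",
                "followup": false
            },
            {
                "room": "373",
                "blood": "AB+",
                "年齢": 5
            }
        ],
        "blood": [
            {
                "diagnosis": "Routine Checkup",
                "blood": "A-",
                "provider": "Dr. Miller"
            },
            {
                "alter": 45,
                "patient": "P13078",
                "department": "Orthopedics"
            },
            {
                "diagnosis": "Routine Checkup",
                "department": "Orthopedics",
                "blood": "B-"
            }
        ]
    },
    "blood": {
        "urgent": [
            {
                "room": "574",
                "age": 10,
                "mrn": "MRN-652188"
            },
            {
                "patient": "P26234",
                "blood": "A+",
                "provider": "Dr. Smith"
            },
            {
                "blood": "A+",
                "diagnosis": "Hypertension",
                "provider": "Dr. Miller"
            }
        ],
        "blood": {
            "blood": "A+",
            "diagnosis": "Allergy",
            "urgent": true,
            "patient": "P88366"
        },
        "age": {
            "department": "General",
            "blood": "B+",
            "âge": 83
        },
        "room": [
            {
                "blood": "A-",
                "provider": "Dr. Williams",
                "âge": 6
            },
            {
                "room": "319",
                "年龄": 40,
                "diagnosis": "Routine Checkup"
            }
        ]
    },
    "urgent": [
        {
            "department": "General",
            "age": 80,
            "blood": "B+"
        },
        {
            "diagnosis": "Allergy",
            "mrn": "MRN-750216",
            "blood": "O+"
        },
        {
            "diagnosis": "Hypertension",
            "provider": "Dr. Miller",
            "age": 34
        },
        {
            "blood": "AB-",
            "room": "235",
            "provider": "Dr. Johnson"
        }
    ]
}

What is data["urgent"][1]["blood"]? "O+"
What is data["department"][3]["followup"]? True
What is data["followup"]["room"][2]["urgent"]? True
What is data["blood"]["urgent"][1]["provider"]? "Dr. Smith"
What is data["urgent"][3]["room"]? "235"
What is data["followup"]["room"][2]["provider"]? "Dr. Miller"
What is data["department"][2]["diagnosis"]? "Routine Checkup"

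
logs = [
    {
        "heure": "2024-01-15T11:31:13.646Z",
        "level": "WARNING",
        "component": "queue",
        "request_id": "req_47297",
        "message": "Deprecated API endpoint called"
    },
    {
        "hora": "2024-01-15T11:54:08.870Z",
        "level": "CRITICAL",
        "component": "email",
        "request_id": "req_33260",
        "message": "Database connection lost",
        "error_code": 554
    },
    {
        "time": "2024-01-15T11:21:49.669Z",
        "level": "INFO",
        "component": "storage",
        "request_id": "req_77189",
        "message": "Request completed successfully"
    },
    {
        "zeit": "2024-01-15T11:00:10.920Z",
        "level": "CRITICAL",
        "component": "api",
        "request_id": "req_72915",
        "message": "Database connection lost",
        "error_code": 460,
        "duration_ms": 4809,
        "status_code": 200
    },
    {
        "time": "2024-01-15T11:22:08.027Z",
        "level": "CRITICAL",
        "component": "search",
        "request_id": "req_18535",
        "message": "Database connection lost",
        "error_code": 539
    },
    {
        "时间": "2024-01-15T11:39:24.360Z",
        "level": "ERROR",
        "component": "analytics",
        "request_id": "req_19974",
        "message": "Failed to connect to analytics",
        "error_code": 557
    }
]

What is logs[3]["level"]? "CRITICAL"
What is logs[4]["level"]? "CRITICAL"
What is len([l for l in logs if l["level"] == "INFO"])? 1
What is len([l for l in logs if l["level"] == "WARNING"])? 1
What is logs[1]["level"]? "CRITICAL"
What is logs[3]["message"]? "Database connection lost"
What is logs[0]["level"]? "WARNING"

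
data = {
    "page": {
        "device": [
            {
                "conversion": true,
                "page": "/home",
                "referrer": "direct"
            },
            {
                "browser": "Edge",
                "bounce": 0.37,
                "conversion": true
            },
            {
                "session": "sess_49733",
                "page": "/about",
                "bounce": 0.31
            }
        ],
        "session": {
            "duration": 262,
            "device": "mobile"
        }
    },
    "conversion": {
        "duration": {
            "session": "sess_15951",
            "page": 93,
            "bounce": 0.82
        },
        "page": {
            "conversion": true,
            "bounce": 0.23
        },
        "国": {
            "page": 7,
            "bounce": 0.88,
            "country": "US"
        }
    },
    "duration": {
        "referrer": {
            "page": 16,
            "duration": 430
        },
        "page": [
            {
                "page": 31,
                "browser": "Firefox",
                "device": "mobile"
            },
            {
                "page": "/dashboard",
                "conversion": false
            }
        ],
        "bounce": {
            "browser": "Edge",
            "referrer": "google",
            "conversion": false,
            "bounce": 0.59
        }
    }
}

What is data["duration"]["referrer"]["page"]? 16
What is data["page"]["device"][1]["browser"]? "Edge"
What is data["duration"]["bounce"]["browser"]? "Edge"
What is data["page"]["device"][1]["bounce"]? 0.37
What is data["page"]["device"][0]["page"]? "/home"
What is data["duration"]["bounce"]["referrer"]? "google"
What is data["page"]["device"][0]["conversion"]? True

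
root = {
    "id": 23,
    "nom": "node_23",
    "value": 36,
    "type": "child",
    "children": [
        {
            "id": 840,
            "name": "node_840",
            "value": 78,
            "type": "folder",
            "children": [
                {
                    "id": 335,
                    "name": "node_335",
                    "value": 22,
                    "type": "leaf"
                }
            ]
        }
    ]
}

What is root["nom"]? "node_23"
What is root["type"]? "child"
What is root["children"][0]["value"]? 78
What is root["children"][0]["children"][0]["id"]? 335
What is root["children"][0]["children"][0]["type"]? "leaf"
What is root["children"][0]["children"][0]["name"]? "node_335"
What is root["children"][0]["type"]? "folder"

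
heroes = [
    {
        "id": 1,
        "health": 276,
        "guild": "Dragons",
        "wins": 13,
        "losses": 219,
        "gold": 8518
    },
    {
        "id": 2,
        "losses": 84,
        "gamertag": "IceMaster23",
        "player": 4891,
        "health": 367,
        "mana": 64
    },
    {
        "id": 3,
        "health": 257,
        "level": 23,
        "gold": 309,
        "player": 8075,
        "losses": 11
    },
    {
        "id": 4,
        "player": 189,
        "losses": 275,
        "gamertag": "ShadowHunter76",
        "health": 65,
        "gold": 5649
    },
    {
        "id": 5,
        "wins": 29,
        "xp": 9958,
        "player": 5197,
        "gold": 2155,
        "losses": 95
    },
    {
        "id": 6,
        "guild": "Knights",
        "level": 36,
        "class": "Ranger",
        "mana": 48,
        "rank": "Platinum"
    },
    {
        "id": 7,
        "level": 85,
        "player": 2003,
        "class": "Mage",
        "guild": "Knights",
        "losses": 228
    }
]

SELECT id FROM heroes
[1, 2, 3, 4, 5, 6, 7]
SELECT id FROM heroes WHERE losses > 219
[4, 7]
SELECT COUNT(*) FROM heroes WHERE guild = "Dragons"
1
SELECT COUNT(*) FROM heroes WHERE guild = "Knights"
2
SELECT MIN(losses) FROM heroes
11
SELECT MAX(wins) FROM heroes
29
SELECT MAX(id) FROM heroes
7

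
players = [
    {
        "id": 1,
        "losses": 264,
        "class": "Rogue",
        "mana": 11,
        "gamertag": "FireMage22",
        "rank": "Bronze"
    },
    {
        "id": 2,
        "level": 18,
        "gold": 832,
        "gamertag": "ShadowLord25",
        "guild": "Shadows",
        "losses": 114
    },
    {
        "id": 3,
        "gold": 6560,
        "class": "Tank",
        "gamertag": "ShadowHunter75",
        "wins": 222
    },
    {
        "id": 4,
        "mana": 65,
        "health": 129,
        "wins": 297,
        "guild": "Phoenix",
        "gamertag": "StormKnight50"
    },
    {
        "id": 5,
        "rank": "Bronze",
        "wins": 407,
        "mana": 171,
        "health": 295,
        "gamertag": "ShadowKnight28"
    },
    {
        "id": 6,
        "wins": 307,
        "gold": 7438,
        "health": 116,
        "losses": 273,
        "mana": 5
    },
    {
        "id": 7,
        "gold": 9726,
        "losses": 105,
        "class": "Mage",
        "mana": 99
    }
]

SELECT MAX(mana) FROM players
171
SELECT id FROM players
[1, 2, 3, 4, 5, 6, 7]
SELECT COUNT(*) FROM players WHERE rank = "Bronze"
2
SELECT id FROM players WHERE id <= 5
[1, 2, 3, 4, 5]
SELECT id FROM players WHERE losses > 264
[6]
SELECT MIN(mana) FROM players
5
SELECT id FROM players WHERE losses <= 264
[1, 2, 7]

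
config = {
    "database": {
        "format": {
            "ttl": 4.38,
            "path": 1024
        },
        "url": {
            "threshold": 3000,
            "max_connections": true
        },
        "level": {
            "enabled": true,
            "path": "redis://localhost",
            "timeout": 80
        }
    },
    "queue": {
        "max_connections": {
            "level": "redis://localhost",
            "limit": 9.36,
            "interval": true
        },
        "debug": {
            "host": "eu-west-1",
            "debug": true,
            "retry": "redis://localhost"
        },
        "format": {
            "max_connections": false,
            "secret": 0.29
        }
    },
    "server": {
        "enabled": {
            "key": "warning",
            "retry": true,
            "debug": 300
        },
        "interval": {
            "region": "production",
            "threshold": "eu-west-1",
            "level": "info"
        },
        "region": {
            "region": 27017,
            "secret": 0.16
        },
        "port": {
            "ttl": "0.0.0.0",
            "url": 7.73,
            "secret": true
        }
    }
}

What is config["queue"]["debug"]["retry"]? "redis://localhost"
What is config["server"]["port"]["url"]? 7.73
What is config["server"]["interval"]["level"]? "info"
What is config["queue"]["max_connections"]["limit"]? 9.36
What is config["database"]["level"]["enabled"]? True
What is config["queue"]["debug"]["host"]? "eu-west-1"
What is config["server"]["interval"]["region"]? "production"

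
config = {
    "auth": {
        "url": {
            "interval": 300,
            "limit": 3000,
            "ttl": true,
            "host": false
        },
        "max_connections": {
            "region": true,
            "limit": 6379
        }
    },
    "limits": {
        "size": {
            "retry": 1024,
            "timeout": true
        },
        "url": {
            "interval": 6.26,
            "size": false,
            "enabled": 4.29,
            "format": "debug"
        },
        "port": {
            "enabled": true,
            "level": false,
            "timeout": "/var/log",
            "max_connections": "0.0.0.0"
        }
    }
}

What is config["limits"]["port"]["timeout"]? "/var/log"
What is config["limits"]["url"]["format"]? "debug"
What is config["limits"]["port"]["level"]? False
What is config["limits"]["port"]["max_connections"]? "0.0.0.0"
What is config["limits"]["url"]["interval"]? 6.26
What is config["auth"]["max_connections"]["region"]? True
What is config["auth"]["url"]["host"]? False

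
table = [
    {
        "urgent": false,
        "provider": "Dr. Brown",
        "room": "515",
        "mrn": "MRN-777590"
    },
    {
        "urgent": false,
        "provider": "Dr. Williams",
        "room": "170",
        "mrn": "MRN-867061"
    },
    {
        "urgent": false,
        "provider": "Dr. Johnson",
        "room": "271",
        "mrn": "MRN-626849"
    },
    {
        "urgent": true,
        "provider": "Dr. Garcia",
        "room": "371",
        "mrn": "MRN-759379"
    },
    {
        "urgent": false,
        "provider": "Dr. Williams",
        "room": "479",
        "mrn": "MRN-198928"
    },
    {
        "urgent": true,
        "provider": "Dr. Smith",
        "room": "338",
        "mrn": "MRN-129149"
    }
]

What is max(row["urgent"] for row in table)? True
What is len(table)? 6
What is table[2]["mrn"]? "MRN-626849"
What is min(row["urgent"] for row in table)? False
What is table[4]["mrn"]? "MRN-198928"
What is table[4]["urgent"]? False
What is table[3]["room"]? "371"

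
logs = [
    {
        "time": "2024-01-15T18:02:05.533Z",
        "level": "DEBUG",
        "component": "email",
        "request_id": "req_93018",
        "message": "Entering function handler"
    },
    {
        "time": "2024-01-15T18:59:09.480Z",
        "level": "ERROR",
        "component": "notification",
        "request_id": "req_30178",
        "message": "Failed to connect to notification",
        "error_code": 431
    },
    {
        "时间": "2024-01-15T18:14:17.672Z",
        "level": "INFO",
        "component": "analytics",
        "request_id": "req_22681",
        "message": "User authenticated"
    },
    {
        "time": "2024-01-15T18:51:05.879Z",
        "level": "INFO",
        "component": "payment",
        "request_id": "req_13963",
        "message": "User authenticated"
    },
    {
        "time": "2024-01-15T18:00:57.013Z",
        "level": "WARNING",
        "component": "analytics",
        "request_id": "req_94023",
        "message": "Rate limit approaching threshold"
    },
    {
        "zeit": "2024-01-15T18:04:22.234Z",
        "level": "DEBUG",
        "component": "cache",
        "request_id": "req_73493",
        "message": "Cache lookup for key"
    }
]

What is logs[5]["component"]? "cache"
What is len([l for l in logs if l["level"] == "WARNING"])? 1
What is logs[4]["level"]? "WARNING"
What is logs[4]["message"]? "Rate limit approaching threshold"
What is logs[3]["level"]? "INFO"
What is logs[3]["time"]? "2024-01-15T18:51:05.879Z"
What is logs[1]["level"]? "ERROR"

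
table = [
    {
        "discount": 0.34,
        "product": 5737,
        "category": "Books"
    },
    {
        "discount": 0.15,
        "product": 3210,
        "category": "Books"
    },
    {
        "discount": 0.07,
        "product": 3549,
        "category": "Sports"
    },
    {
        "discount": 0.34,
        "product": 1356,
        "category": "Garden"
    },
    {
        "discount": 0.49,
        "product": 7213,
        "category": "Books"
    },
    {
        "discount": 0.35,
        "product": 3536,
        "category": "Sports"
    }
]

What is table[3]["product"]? 1356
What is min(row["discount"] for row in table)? 0.07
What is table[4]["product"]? 7213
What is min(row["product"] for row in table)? 1356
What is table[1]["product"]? 3210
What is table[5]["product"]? 3536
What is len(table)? 6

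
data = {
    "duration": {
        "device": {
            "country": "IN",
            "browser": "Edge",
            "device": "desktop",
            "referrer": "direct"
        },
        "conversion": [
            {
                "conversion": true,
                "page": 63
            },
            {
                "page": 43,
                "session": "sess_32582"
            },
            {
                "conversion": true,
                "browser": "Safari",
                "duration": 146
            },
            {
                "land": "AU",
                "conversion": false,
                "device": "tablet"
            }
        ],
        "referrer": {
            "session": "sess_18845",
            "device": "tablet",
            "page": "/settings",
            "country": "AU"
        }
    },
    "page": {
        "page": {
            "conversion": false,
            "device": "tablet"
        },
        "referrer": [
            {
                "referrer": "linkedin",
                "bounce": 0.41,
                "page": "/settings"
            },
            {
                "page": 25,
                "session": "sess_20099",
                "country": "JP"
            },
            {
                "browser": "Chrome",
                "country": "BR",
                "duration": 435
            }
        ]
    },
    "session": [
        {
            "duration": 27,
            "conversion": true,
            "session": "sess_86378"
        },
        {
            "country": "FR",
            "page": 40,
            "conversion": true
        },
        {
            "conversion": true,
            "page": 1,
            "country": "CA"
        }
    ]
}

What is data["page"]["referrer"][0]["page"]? "/settings"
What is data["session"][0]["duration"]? 27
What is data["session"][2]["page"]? 1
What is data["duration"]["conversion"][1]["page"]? 43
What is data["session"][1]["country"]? "FR"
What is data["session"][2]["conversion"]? True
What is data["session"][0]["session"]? "sess_86378"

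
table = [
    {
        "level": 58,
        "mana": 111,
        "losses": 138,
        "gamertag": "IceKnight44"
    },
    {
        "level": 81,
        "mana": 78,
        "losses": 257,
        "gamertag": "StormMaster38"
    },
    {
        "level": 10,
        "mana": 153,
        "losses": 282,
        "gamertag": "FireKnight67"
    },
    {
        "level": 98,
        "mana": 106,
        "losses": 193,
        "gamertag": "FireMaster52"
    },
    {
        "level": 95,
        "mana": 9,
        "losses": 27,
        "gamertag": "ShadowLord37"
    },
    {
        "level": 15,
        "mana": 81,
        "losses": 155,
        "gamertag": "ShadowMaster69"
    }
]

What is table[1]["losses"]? 257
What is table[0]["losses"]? 138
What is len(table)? 6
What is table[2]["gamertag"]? "FireKnight67"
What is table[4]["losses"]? 27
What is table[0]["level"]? 58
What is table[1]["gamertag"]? "StormMaster38"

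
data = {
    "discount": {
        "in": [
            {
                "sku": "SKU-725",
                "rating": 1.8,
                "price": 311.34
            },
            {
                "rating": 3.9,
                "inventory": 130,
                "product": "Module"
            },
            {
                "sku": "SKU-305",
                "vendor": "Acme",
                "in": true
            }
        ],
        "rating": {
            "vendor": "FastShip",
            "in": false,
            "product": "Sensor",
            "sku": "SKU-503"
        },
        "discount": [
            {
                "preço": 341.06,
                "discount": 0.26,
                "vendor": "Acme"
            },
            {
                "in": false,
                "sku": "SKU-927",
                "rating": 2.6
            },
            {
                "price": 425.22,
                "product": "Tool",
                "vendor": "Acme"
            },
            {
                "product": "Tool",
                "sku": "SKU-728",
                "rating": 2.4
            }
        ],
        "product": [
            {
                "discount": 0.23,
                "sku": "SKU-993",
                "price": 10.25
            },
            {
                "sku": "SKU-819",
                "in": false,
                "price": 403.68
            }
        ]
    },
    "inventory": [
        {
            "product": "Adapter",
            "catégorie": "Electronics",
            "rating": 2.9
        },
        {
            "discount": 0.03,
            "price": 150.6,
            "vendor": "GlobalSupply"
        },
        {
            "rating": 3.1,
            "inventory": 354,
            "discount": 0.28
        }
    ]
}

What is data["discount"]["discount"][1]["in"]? False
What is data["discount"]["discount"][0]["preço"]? 341.06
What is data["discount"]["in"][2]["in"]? True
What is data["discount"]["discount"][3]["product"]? "Tool"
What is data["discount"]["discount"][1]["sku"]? "SKU-927"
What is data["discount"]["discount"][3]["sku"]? "SKU-728"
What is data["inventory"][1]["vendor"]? "GlobalSupply"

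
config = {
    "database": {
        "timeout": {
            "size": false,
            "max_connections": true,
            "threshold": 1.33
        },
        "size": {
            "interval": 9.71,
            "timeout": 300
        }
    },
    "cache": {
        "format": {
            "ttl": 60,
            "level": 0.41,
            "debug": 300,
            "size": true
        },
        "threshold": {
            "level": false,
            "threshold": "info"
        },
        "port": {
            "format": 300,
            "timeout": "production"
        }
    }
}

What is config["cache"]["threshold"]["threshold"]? "info"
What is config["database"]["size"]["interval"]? 9.71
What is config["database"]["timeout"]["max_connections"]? True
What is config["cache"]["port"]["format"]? 300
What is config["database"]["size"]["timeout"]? 300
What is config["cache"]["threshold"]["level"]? False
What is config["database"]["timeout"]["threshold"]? 1.33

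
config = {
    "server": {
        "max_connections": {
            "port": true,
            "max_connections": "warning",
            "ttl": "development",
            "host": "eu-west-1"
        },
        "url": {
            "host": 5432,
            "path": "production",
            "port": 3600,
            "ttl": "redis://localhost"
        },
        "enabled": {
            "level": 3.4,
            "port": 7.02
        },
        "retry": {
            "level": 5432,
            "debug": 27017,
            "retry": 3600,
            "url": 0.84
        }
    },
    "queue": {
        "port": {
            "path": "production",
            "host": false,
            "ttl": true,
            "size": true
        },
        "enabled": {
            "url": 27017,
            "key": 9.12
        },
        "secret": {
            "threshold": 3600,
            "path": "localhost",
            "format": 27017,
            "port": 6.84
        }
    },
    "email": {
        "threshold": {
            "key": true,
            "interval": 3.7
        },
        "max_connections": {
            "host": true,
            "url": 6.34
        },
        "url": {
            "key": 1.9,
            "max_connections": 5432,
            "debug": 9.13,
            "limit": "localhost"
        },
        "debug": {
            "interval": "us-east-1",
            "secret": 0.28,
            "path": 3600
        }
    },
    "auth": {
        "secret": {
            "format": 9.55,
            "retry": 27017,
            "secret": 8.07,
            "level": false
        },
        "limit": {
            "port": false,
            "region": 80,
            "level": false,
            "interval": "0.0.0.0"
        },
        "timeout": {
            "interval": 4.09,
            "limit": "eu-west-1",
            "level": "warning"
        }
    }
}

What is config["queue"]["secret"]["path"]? "localhost"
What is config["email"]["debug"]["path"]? 3600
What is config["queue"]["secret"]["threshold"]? 3600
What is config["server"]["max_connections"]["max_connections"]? "warning"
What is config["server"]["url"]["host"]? 5432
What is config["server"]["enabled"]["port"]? 7.02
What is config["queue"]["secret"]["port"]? 6.84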